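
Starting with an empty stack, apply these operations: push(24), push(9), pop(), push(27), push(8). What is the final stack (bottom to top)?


push(24) -> [24]
push(9) -> [24, 9]
pop() returns 9 -> [24]
push(27) -> [24, 27]
push(8) -> [24, 27, 8]
Final stack (bottom to top): [24, 27, 8]


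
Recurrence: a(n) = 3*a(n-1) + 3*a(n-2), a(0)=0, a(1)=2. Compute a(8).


Build bottom-up:
...a(6)=1296, a(7)=4914, a(8)=3*4914+3*1296=18630


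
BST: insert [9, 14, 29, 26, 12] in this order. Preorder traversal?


Root = 9; build tree by BST insertion.
Preorder traversal: [9, 14, 12, 29, 26]


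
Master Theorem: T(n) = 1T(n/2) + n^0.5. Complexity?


a=1, b=2, c=0.5. log_2(1)=0 < c=0.5. Case 3: O(n^c) = O(sqrt(n))
Complexity: O(sqrt(n))


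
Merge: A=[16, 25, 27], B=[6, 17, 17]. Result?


Compare heads, take smaller each step.
Merged: [6, 16, 17, 17, 25, 27]


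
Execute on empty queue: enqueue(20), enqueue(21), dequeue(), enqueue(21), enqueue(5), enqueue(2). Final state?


enqueue(20) -> [20]
enqueue(21) -> [20, 21]
dequeue() returns 20 -> [21]
enqueue(21) -> [21, 21]
enqueue(5) -> [21, 21, 5]
enqueue(2) -> [21, 21, 5, 2]
Final queue (front to back): [21, 21, 5, 2]


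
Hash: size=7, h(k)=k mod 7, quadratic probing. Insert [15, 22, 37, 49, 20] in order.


Insertions: 15->slot 1; 22->slot 2; 37->slot 3; 49->slot 0; 20->slot 6
Table: [49, 15, 22, 37, None, None, 20]


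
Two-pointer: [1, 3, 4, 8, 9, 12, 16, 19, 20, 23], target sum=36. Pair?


Two pointers: lo=0, hi=9
Found pair: (16, 20) summing to 36


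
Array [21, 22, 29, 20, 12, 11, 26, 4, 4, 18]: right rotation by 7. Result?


Right rotate by 7: [20, 12, 11, 26, 4, 4, 18, 21, 22, 29]


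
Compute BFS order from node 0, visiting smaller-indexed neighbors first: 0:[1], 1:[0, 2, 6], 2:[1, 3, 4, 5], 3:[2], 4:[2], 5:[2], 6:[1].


BFS queue: start with [0]
Visit order: [0, 1, 2, 6, 3, 4, 5]


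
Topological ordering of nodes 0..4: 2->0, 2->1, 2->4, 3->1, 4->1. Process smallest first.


Kahn's algorithm, process smallest node first
Order: [2, 0, 3, 4, 1]


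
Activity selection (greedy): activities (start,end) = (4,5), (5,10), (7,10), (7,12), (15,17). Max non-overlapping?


Greedy: pick earliest-ending, then skip overlaps.
Selected (3 activities): [(4, 5), (5, 10), (15, 17)]


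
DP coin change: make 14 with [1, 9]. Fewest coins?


dp[0]=0; dp[i]=1+min(dp[i-c] for c in coins)
...dp[9]=1, dp[10]=2, dp[11]=3, dp[12]=4, dp[13]=5, dp[14]=6
Minimum coins for 14 = 6


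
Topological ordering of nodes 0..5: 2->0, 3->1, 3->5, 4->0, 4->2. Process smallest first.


Kahn's algorithm, process smallest node first
Order: [3, 1, 4, 2, 0, 5]


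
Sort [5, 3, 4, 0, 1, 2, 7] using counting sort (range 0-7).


Count array: [1, 1, 1, 1, 1, 1, 0, 1]
Reconstruct: [0, 1, 2, 3, 4, 5, 7]


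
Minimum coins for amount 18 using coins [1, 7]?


dp[0]=0; dp[i]=1+min(dp[i-c] for c in coins)
...dp[13]=7, dp[14]=2, dp[15]=3, dp[16]=4, dp[17]=5, dp[18]=6
Minimum coins for 18 = 6


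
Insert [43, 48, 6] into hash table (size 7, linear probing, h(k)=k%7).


Insertions: 43->slot 1; 48->slot 6; 6->slot 0
Table: [6, 43, None, None, None, None, 48]


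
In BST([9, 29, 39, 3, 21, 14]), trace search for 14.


BST root = 9
Search for 14: compare at each node
Path: [9, 29, 21, 14]


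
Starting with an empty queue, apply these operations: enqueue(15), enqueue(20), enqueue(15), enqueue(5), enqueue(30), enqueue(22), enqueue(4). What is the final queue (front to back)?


enqueue(15) -> [15]
enqueue(20) -> [15, 20]
enqueue(15) -> [15, 20, 15]
enqueue(5) -> [15, 20, 15, 5]
enqueue(30) -> [15, 20, 15, 5, 30]
enqueue(22) -> [15, 20, 15, 5, 30, 22]
enqueue(4) -> [15, 20, 15, 5, 30, 22, 4]
Final queue (front to back): [15, 20, 15, 5, 30, 22, 4]


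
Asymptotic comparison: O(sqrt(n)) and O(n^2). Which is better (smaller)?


sublinear grows slower than quadratic
O(sqrt(n)) is asymptotically smaller; O(n^2) grows faster


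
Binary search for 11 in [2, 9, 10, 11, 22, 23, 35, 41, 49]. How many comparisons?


Search for 11:
[0,8] mid=4 arr[4]=22
[0,3] mid=1 arr[1]=9
[2,3] mid=2 arr[2]=10
[3,3] mid=3 arr[3]=11
Total: 4 comparisons


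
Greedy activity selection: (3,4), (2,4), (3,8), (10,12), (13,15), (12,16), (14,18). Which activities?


Greedy: pick earliest-ending, then skip overlaps.
Selected (3 activities): [(3, 4), (10, 12), (13, 15)]


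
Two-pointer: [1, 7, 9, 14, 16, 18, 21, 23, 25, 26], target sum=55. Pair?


Two pointers: lo=0, hi=9
No pair sums to 55


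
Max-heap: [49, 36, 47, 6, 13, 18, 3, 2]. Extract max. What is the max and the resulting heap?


Max = 49
Replace root with last, heapify down
Resulting heap: [47, 36, 18, 6, 13, 2, 3]


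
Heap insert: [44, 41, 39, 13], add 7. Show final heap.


Append 7: [44, 41, 39, 13, 7]
Bubble up: no swaps needed
Result: [44, 41, 39, 13, 7]


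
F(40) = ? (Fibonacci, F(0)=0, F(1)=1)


F(n)=F(n-1)+F(n-2)
...F(38)=39088169, F(39)=63245986, F(40)=102334155


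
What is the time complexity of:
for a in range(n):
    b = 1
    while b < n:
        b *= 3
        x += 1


Per nesting level: O(n) * O(log n) = O(n log n)
Complexity: O(n log n)


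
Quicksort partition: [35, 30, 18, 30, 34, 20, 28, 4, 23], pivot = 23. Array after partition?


Elements <= 23 go left of pivot.
Result: [18, 20, 4, 23, 34, 30, 28, 35, 30], pivot at index 3


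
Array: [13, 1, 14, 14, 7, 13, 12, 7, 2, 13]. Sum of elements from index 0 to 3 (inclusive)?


Prefix sums: [0, 13, 14, 28, 42, 49, 62, 74, 81, 83, 96]
Sum[0..3] = prefix[4] - prefix[0] = 42 - 0 = 42


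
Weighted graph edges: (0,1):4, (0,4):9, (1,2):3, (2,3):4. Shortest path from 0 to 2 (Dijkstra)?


Dijkstra from 0:
Distances: {0: 0, 1: 4, 2: 7, 3: 11, 4: 9}
Shortest distance to 2 = 7, path = [0, 1, 2]


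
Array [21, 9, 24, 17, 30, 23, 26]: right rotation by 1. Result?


Right rotate by 1: [26, 21, 9, 24, 17, 30, 23]


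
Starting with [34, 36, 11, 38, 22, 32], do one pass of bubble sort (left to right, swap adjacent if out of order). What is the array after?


After one pass: [34, 11, 36, 22, 32, 38]


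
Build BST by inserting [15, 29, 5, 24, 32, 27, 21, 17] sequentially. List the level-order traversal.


Root = 15; build tree by BST insertion.
Level-Order traversal: [15, 5, 29, 24, 32, 21, 27, 17]


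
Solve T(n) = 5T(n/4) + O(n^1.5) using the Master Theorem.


a=5, b=4, c=1.5. log_4(5)=1.161 < c=1.5. Case 3: O(n^c) = O(n^1.500)
Complexity: O(n^1.500)


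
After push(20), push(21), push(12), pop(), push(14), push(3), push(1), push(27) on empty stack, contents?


push(20) -> [20]
push(21) -> [20, 21]
push(12) -> [20, 21, 12]
pop() returns 12 -> [20, 21]
push(14) -> [20, 21, 14]
push(3) -> [20, 21, 14, 3]
push(1) -> [20, 21, 14, 3, 1]
push(27) -> [20, 21, 14, 3, 1, 27]
Final stack (bottom to top): [20, 21, 14, 3, 1, 27]


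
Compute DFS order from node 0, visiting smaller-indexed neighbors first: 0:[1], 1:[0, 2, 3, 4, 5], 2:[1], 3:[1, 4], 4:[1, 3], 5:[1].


DFS stack-based: start with [0]
Visit order: [0, 1, 2, 3, 4, 5]


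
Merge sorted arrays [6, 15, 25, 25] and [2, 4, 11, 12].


Compare heads, take smaller each step.
Merged: [2, 4, 6, 11, 12, 15, 25, 25]


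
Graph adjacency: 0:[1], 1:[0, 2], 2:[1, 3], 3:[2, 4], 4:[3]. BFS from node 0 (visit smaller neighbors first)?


BFS queue: start with [0]
Visit order: [0, 1, 2, 3, 4]


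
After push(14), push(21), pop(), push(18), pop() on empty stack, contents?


push(14) -> [14]
push(21) -> [14, 21]
pop() returns 21 -> [14]
push(18) -> [14, 18]
pop() returns 18 -> [14]
Final stack (bottom to top): [14]


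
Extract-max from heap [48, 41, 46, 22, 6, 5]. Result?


Max = 48
Replace root with last, heapify down
Resulting heap: [46, 41, 5, 22, 6]


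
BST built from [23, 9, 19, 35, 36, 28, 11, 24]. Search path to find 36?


BST root = 23
Search for 36: compare at each node
Path: [23, 35, 36]


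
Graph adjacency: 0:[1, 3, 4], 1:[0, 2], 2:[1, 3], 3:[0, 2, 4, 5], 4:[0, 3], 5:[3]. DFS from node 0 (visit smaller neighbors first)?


DFS stack-based: start with [0]
Visit order: [0, 1, 2, 3, 4, 5]


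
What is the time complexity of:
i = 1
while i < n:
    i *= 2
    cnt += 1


Per nesting level: O(log n) = O(log n)
Complexity: O(log n)


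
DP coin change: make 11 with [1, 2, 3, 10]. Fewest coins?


dp[0]=0; dp[i]=1+min(dp[i-c] for c in coins)
...dp[6]=2, dp[7]=3, dp[8]=3, dp[9]=3, dp[10]=1, dp[11]=2
Minimum coins for 11 = 2


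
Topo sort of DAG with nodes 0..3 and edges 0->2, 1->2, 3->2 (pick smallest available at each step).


Kahn's algorithm, process smallest node first
Order: [0, 1, 3, 2]


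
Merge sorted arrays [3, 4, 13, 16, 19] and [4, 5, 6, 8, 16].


Compare heads, take smaller each step.
Merged: [3, 4, 4, 5, 6, 8, 13, 16, 16, 19]


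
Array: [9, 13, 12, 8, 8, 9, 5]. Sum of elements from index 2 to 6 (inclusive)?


Prefix sums: [0, 9, 22, 34, 42, 50, 59, 64]
Sum[2..6] = prefix[7] - prefix[2] = 64 - 22 = 42


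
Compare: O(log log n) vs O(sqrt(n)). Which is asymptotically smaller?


double-logarithmic grows slower than sublinear
O(log log n) is asymptotically smaller; O(sqrt(n)) grows faster


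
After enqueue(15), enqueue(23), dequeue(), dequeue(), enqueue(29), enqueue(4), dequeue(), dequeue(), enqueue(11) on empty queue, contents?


enqueue(15) -> [15]
enqueue(23) -> [15, 23]
dequeue() returns 15 -> [23]
dequeue() returns 23 -> []
enqueue(29) -> [29]
enqueue(4) -> [29, 4]
dequeue() returns 29 -> [4]
dequeue() returns 4 -> []
enqueue(11) -> [11]
Final queue (front to back): [11]


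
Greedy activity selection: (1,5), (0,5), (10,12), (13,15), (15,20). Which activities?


Greedy: pick earliest-ending, then skip overlaps.
Selected (4 activities): [(1, 5), (10, 12), (13, 15), (15, 20)]


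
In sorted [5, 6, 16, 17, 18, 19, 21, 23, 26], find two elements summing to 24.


Two pointers: lo=0, hi=8
Found pair: (5, 19) summing to 24


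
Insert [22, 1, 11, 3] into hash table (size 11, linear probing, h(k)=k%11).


Insertions: 22->slot 0; 1->slot 1; 11->slot 2; 3->slot 3
Table: [22, 1, 11, 3, None, None, None, None, None, None, None]


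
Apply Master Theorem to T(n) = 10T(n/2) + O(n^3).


a=10, b=2, c=3. log_2(10)=3.322 > c=3. Case 1: O(n^log_b(a)) = O(n^3.322)
Complexity: O(n^3.322)


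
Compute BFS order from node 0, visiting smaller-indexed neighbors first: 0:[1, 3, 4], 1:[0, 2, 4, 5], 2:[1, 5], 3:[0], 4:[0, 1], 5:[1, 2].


BFS queue: start with [0]
Visit order: [0, 1, 3, 4, 2, 5]


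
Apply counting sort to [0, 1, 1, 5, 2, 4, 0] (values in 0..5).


Count array: [2, 2, 1, 0, 1, 1]
Reconstruct: [0, 0, 1, 1, 2, 4, 5]


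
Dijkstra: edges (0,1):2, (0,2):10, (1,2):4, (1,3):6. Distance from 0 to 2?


Dijkstra from 0:
Distances: {0: 0, 1: 2, 2: 6, 3: 8}
Shortest distance to 2 = 6, path = [0, 1, 2]


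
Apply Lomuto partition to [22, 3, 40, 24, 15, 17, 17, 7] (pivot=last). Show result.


Elements <= 7 go left of pivot.
Result: [3, 7, 40, 24, 15, 17, 17, 22], pivot at index 1


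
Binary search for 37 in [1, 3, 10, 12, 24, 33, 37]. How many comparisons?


Search for 37:
[0,6] mid=3 arr[3]=12
[4,6] mid=5 arr[5]=33
[6,6] mid=6 arr[6]=37
Total: 3 comparisons


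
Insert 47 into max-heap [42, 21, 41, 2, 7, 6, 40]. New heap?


Append 47: [42, 21, 41, 2, 7, 6, 40, 47]
Bubble up: swap idx 7(47) with idx 3(2); swap idx 3(47) with idx 1(21); swap idx 1(47) with idx 0(42)
Result: [47, 42, 41, 21, 7, 6, 40, 2]


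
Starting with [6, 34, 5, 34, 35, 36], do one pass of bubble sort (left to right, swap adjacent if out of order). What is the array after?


After one pass: [6, 5, 34, 34, 35, 36]


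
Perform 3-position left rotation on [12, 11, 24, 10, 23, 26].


Left rotate by 3: [10, 23, 26, 12, 11, 24]


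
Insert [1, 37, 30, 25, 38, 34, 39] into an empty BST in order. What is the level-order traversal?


Root = 1; build tree by BST insertion.
Level-Order traversal: [1, 37, 30, 38, 25, 34, 39]


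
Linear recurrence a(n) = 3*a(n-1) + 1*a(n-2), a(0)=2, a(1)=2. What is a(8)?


Build bottom-up:
...a(6)=938, a(7)=3098, a(8)=3*3098+1*938=10232


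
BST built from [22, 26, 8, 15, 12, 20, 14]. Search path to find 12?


BST root = 22
Search for 12: compare at each node
Path: [22, 8, 15, 12]


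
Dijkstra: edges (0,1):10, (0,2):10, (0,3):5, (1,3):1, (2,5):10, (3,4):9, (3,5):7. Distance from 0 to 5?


Dijkstra from 0:
Distances: {0: 0, 1: 6, 2: 10, 3: 5, 4: 14, 5: 12}
Shortest distance to 5 = 12, path = [0, 3, 5]


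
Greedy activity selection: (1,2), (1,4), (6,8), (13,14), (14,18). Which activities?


Greedy: pick earliest-ending, then skip overlaps.
Selected (4 activities): [(1, 2), (6, 8), (13, 14), (14, 18)]


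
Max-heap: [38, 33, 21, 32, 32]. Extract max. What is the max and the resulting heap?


Max = 38
Replace root with last, heapify down
Resulting heap: [33, 32, 21, 32]


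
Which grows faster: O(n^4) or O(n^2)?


quadratic grows slower than quartic
O(n^2) is asymptotically smaller; O(n^4) grows faster


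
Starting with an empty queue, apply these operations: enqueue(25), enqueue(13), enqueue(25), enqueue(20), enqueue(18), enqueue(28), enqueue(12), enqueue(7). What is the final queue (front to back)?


enqueue(25) -> [25]
enqueue(13) -> [25, 13]
enqueue(25) -> [25, 13, 25]
enqueue(20) -> [25, 13, 25, 20]
enqueue(18) -> [25, 13, 25, 20, 18]
enqueue(28) -> [25, 13, 25, 20, 18, 28]
enqueue(12) -> [25, 13, 25, 20, 18, 28, 12]
enqueue(7) -> [25, 13, 25, 20, 18, 28, 12, 7]
Final queue (front to back): [25, 13, 25, 20, 18, 28, 12, 7]


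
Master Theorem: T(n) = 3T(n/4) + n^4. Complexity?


a=3, b=4, c=4. log_4(3)=0.792 < c=4. Case 3: O(n^c) = O(n^4)
Complexity: O(n^4)


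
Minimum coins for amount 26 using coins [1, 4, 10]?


dp[0]=0; dp[i]=1+min(dp[i-c] for c in coins)
...dp[21]=3, dp[22]=4, dp[23]=5, dp[24]=3, dp[25]=4, dp[26]=5
Minimum coins for 26 = 5


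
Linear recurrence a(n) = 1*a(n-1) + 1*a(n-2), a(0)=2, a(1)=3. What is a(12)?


Build bottom-up:
...a(10)=233, a(11)=377, a(12)=1*377+1*233=610


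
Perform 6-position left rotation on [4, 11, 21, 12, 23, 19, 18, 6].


Left rotate by 6: [18, 6, 4, 11, 21, 12, 23, 19]


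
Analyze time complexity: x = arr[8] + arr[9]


Analysis: constant-time operation, no loop
Complexity: O(1)


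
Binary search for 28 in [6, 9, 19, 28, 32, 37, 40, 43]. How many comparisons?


Search for 28:
[0,7] mid=3 arr[3]=28
Total: 1 comparisons


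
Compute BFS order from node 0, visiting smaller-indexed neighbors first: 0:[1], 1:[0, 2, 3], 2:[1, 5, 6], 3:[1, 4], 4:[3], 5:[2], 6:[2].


BFS queue: start with [0]
Visit order: [0, 1, 2, 3, 5, 6, 4]


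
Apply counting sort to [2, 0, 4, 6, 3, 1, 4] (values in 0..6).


Count array: [1, 1, 1, 1, 2, 0, 1]
Reconstruct: [0, 1, 2, 3, 4, 4, 6]


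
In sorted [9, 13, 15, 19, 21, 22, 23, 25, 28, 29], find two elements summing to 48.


Two pointers: lo=0, hi=9
Found pair: (19, 29) summing to 48


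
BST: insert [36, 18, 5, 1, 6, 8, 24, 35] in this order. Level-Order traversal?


Root = 36; build tree by BST insertion.
Level-Order traversal: [36, 18, 5, 24, 1, 6, 35, 8]


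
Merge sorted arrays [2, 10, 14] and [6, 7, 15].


Compare heads, take smaller each step.
Merged: [2, 6, 7, 10, 14, 15]


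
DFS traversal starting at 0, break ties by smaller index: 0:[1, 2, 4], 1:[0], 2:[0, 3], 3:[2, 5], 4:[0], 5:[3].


DFS stack-based: start with [0]
Visit order: [0, 1, 2, 3, 5, 4]


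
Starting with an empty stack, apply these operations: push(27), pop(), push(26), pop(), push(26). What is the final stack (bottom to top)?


push(27) -> [27]
pop() returns 27 -> []
push(26) -> [26]
pop() returns 26 -> []
push(26) -> [26]
Final stack (bottom to top): [26]


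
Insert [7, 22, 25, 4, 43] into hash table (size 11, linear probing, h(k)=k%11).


Insertions: 7->slot 7; 22->slot 0; 25->slot 3; 4->slot 4; 43->slot 10
Table: [22, None, None, 25, 4, None, None, 7, None, None, 43]


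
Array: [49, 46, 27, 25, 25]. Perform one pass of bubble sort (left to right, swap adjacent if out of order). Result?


After one pass: [46, 27, 25, 25, 49]


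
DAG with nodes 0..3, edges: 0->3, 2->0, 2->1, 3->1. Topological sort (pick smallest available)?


Kahn's algorithm, process smallest node first
Order: [2, 0, 3, 1]


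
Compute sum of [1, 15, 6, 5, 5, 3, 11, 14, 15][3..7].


Prefix sums: [0, 1, 16, 22, 27, 32, 35, 46, 60, 75]
Sum[3..7] = prefix[8] - prefix[3] = 60 - 22 = 38


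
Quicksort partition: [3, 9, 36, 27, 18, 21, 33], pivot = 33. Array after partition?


Elements <= 33 go left of pivot.
Result: [3, 9, 27, 18, 21, 33, 36], pivot at index 5


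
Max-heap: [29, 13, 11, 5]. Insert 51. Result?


Append 51: [29, 13, 11, 5, 51]
Bubble up: swap idx 4(51) with idx 1(13); swap idx 1(51) with idx 0(29)
Result: [51, 29, 11, 5, 13]


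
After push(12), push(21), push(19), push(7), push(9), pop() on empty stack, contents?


push(12) -> [12]
push(21) -> [12, 21]
push(19) -> [12, 21, 19]
push(7) -> [12, 21, 19, 7]
push(9) -> [12, 21, 19, 7, 9]
pop() returns 9 -> [12, 21, 19, 7]
Final stack (bottom to top): [12, 21, 19, 7]


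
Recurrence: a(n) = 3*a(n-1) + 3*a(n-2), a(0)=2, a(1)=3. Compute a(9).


Build bottom-up:
...a(7)=11259, a(8)=42687, a(9)=3*42687+3*11259=161838


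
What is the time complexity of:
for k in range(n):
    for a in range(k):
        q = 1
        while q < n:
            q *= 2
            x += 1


Per nesting level: O(n) * O(n) [triangular over k] * O(log n) = O(n^2 log n)
Complexity: O(n^2 log n)


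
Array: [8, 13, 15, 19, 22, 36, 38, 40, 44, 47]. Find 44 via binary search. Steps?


Search for 44:
[0,9] mid=4 arr[4]=22
[5,9] mid=7 arr[7]=40
[8,9] mid=8 arr[8]=44
Total: 3 comparisons


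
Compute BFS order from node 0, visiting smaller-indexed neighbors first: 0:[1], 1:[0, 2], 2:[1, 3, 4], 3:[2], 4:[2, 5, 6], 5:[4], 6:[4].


BFS queue: start with [0]
Visit order: [0, 1, 2, 3, 4, 5, 6]


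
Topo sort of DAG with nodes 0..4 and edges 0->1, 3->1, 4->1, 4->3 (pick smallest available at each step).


Kahn's algorithm, process smallest node first
Order: [0, 2, 4, 3, 1]


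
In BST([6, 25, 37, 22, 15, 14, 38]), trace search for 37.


BST root = 6
Search for 37: compare at each node
Path: [6, 25, 37]


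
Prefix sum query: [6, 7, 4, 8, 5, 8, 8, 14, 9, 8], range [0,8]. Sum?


Prefix sums: [0, 6, 13, 17, 25, 30, 38, 46, 60, 69, 77]
Sum[0..8] = prefix[9] - prefix[0] = 69 - 0 = 69


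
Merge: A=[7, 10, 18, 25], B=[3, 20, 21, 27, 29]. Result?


Compare heads, take smaller each step.
Merged: [3, 7, 10, 18, 20, 21, 25, 27, 29]


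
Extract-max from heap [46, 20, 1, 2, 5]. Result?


Max = 46
Replace root with last, heapify down
Resulting heap: [20, 5, 1, 2]


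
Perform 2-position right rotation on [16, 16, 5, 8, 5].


Right rotate by 2: [8, 5, 16, 16, 5]


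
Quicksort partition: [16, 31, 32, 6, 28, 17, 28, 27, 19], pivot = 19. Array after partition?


Elements <= 19 go left of pivot.
Result: [16, 6, 17, 19, 28, 32, 28, 27, 31], pivot at index 3


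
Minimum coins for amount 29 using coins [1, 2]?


dp[0]=0; dp[i]=1+min(dp[i-c] for c in coins)
...dp[24]=12, dp[25]=13, dp[26]=13, dp[27]=14, dp[28]=14, dp[29]=15
Minimum coins for 29 = 15


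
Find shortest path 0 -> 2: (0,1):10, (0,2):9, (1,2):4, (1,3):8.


Dijkstra from 0:
Distances: {0: 0, 1: 10, 2: 9, 3: 18}
Shortest distance to 2 = 9, path = [0, 2]


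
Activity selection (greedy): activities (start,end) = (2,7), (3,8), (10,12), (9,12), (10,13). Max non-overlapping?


Greedy: pick earliest-ending, then skip overlaps.
Selected (2 activities): [(2, 7), (10, 12)]


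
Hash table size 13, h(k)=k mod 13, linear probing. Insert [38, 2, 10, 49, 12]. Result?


Insertions: 38->slot 12; 2->slot 2; 10->slot 10; 49->slot 11; 12->slot 0
Table: [12, None, 2, None, None, None, None, None, None, None, 10, 49, 38]


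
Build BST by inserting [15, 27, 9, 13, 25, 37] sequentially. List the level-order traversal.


Root = 15; build tree by BST insertion.
Level-Order traversal: [15, 9, 27, 13, 25, 37]


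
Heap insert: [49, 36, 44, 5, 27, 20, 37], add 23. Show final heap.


Append 23: [49, 36, 44, 5, 27, 20, 37, 23]
Bubble up: swap idx 7(23) with idx 3(5)
Result: [49, 36, 44, 23, 27, 20, 37, 5]


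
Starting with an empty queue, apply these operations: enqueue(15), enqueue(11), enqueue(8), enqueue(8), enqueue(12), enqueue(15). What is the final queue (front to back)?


enqueue(15) -> [15]
enqueue(11) -> [15, 11]
enqueue(8) -> [15, 11, 8]
enqueue(8) -> [15, 11, 8, 8]
enqueue(12) -> [15, 11, 8, 8, 12]
enqueue(15) -> [15, 11, 8, 8, 12, 15]
Final queue (front to back): [15, 11, 8, 8, 12, 15]


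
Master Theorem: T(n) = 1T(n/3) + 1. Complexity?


a=1, b=3, c=0. log_3(1)=0 = c=0. Case 2: O(n^c log n) = O(log n)
Complexity: O(log n)


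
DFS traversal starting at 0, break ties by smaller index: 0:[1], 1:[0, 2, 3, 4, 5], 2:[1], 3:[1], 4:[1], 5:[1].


DFS stack-based: start with [0]
Visit order: [0, 1, 2, 3, 4, 5]


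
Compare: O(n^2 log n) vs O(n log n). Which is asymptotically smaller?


linearithmic grows slower than n^2 log n
O(n log n) is asymptotically smaller; O(n^2 log n) grows faster


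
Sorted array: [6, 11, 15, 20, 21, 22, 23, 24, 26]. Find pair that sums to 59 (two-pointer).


Two pointers: lo=0, hi=8
No pair sums to 59


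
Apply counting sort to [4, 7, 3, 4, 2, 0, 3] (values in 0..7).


Count array: [1, 0, 1, 2, 2, 0, 0, 1]
Reconstruct: [0, 2, 3, 3, 4, 4, 7]


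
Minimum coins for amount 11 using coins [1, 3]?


dp[0]=0; dp[i]=1+min(dp[i-c] for c in coins)
...dp[6]=2, dp[7]=3, dp[8]=4, dp[9]=3, dp[10]=4, dp[11]=5
Minimum coins for 11 = 5


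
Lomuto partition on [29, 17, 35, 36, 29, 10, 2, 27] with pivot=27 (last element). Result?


Elements <= 27 go left of pivot.
Result: [17, 10, 2, 27, 29, 29, 35, 36], pivot at index 3


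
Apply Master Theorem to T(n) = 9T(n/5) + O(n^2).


a=9, b=5, c=2. log_5(9)=1.365 < c=2. Case 3: O(n^c) = O(n^2)
Complexity: O(n^2)


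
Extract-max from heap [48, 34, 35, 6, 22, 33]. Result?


Max = 48
Replace root with last, heapify down
Resulting heap: [35, 34, 33, 6, 22]


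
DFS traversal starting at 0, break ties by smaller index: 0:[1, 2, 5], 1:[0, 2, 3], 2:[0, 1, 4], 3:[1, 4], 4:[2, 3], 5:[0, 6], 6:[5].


DFS stack-based: start with [0]
Visit order: [0, 1, 2, 4, 3, 5, 6]


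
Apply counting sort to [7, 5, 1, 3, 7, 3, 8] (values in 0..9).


Count array: [0, 1, 0, 2, 0, 1, 0, 2, 1, 0]
Reconstruct: [1, 3, 3, 5, 7, 7, 8]


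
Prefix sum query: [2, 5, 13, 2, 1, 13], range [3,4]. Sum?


Prefix sums: [0, 2, 7, 20, 22, 23, 36]
Sum[3..4] = prefix[5] - prefix[3] = 23 - 20 = 3


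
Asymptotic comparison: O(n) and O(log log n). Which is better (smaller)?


double-logarithmic grows slower than linear
O(log log n) is asymptotically smaller; O(n) grows faster


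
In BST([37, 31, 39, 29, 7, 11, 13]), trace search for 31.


BST root = 37
Search for 31: compare at each node
Path: [37, 31]


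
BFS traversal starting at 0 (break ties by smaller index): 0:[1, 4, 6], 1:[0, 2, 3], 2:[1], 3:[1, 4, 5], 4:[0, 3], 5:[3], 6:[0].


BFS queue: start with [0]
Visit order: [0, 1, 4, 6, 2, 3, 5]


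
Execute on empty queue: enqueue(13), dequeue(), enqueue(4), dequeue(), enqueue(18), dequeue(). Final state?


enqueue(13) -> [13]
dequeue() returns 13 -> []
enqueue(4) -> [4]
dequeue() returns 4 -> []
enqueue(18) -> [18]
dequeue() returns 18 -> []
Final queue (front to back): []


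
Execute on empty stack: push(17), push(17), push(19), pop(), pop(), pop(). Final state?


push(17) -> [17]
push(17) -> [17, 17]
push(19) -> [17, 17, 19]
pop() returns 19 -> [17, 17]
pop() returns 17 -> [17]
pop() returns 17 -> []
Final stack (bottom to top): []


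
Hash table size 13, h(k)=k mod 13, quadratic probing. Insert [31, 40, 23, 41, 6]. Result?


Insertions: 31->slot 5; 40->slot 1; 23->slot 10; 41->slot 2; 6->slot 6
Table: [None, 40, 41, None, None, 31, 6, None, None, None, 23, None, None]


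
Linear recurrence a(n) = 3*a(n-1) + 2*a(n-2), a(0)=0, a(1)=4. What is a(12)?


Build bottom-up:
...a(10)=318588, a(11)=1134668, a(12)=3*1134668+2*318588=4041180


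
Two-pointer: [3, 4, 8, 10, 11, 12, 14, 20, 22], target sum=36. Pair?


Two pointers: lo=0, hi=8
Found pair: (14, 22) summing to 36


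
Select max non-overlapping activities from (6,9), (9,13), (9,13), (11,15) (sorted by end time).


Greedy: pick earliest-ending, then skip overlaps.
Selected (2 activities): [(6, 9), (9, 13)]


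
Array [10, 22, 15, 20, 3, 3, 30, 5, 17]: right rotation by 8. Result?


Right rotate by 8: [22, 15, 20, 3, 3, 30, 5, 17, 10]


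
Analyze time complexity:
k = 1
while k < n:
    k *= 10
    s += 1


Per nesting level: O(log n) = O(log n)
Complexity: O(log n)


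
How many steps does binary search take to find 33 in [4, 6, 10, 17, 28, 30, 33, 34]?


Search for 33:
[0,7] mid=3 arr[3]=17
[4,7] mid=5 arr[5]=30
[6,7] mid=6 arr[6]=33
Total: 3 comparisons


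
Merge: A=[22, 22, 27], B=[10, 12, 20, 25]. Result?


Compare heads, take smaller each step.
Merged: [10, 12, 20, 22, 22, 25, 27]


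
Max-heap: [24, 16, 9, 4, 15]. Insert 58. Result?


Append 58: [24, 16, 9, 4, 15, 58]
Bubble up: swap idx 5(58) with idx 2(9); swap idx 2(58) with idx 0(24)
Result: [58, 16, 24, 4, 15, 9]


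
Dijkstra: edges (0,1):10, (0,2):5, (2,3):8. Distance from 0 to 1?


Dijkstra from 0:
Distances: {0: 0, 1: 10, 2: 5, 3: 13}
Shortest distance to 1 = 10, path = [0, 1]


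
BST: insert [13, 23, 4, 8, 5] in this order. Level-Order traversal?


Root = 13; build tree by BST insertion.
Level-Order traversal: [13, 4, 23, 8, 5]


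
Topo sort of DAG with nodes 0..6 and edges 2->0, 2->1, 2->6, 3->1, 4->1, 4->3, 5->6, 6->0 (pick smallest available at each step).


Kahn's algorithm, process smallest node first
Order: [2, 4, 3, 1, 5, 6, 0]


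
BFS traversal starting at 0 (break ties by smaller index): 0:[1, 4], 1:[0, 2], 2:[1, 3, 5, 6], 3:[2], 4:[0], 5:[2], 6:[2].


BFS queue: start with [0]
Visit order: [0, 1, 4, 2, 3, 5, 6]


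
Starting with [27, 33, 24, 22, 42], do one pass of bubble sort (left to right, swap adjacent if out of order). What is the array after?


After one pass: [27, 24, 22, 33, 42]


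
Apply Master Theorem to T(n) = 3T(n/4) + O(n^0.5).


a=3, b=4, c=0.5. log_4(3)=0.792 > c=0.5. Case 1: O(n^log_b(a)) = O(n^0.792)
Complexity: O(n^0.792)


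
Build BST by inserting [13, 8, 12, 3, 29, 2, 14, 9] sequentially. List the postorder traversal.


Root = 13; build tree by BST insertion.
Postorder traversal: [2, 3, 9, 12, 8, 14, 29, 13]


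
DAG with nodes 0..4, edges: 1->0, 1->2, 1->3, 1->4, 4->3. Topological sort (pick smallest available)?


Kahn's algorithm, process smallest node first
Order: [1, 0, 2, 4, 3]


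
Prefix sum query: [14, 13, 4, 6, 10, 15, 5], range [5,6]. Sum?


Prefix sums: [0, 14, 27, 31, 37, 47, 62, 67]
Sum[5..6] = prefix[7] - prefix[5] = 67 - 47 = 20


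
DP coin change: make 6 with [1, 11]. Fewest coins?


dp[0]=0; dp[i]=1+min(dp[i-c] for c in coins)
...dp[1]=1, dp[2]=2, dp[3]=3, dp[4]=4, dp[5]=5, dp[6]=6
Minimum coins for 6 = 6


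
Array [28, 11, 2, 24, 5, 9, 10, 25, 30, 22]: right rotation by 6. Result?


Right rotate by 6: [5, 9, 10, 25, 30, 22, 28, 11, 2, 24]


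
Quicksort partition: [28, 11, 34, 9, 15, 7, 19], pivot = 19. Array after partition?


Elements <= 19 go left of pivot.
Result: [11, 9, 15, 7, 19, 28, 34], pivot at index 4


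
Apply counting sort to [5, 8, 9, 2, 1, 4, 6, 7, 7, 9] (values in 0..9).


Count array: [0, 1, 1, 0, 1, 1, 1, 2, 1, 2]
Reconstruct: [1, 2, 4, 5, 6, 7, 7, 8, 9, 9]


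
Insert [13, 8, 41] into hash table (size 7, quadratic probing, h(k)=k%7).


Insertions: 13->slot 6; 8->slot 1; 41->slot 0
Table: [41, 8, None, None, None, None, 13]


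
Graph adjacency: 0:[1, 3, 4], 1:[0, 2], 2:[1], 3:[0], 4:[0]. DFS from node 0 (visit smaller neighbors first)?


DFS stack-based: start with [0]
Visit order: [0, 1, 2, 3, 4]


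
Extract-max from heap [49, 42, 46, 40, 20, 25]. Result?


Max = 49
Replace root with last, heapify down
Resulting heap: [46, 42, 25, 40, 20]


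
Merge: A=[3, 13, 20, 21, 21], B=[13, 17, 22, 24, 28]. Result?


Compare heads, take smaller each step.
Merged: [3, 13, 13, 17, 20, 21, 21, 22, 24, 28]


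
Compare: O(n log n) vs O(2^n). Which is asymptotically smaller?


linearithmic grows slower than exponential
O(n log n) is asymptotically smaller; O(2^n) grows faster


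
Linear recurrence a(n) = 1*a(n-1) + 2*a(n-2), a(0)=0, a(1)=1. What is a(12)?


Build bottom-up:
...a(10)=341, a(11)=683, a(12)=1*683+2*341=1365


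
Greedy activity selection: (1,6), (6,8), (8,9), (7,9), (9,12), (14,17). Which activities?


Greedy: pick earliest-ending, then skip overlaps.
Selected (5 activities): [(1, 6), (6, 8), (8, 9), (9, 12), (14, 17)]


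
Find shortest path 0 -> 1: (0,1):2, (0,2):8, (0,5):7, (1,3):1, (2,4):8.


Dijkstra from 0:
Distances: {0: 0, 1: 2, 2: 8, 3: 3, 4: 16, 5: 7}
Shortest distance to 1 = 2, path = [0, 1]


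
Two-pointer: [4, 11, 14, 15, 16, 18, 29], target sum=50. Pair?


Two pointers: lo=0, hi=6
No pair sums to 50


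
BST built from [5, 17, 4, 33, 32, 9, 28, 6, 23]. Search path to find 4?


BST root = 5
Search for 4: compare at each node
Path: [5, 4]


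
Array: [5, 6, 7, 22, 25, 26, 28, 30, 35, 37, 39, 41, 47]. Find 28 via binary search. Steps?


Search for 28:
[0,12] mid=6 arr[6]=28
Total: 1 comparisons


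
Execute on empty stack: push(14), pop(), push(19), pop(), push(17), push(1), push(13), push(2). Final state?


push(14) -> [14]
pop() returns 14 -> []
push(19) -> [19]
pop() returns 19 -> []
push(17) -> [17]
push(1) -> [17, 1]
push(13) -> [17, 1, 13]
push(2) -> [17, 1, 13, 2]
Final stack (bottom to top): [17, 1, 13, 2]


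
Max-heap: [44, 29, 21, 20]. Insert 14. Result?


Append 14: [44, 29, 21, 20, 14]
Bubble up: no swaps needed
Result: [44, 29, 21, 20, 14]


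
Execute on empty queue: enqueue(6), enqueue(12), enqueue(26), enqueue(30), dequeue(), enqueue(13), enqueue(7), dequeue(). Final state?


enqueue(6) -> [6]
enqueue(12) -> [6, 12]
enqueue(26) -> [6, 12, 26]
enqueue(30) -> [6, 12, 26, 30]
dequeue() returns 6 -> [12, 26, 30]
enqueue(13) -> [12, 26, 30, 13]
enqueue(7) -> [12, 26, 30, 13, 7]
dequeue() returns 12 -> [26, 30, 13, 7]
Final queue (front to back): [26, 30, 13, 7]


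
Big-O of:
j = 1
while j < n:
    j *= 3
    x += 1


Per nesting level: O(log n) = O(log n)
Complexity: O(log n)


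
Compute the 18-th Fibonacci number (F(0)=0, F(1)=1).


F(n)=F(n-1)+F(n-2)
...F(16)=987, F(17)=1597, F(18)=2584


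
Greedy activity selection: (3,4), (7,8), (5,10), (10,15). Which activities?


Greedy: pick earliest-ending, then skip overlaps.
Selected (3 activities): [(3, 4), (7, 8), (10, 15)]


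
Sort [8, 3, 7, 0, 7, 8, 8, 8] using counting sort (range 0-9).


Count array: [1, 0, 0, 1, 0, 0, 0, 2, 4, 0]
Reconstruct: [0, 3, 7, 7, 8, 8, 8, 8]


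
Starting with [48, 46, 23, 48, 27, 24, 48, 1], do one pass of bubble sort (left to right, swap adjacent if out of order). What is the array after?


After one pass: [46, 23, 48, 27, 24, 48, 1, 48]


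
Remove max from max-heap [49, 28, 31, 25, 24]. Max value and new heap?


Max = 49
Replace root with last, heapify down
Resulting heap: [31, 28, 24, 25]


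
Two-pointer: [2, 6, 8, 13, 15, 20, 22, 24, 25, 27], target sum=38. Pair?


Two pointers: lo=0, hi=9
Found pair: (13, 25) summing to 38


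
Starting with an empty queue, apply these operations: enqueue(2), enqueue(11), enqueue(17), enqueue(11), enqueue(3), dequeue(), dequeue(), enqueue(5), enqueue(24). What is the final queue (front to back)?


enqueue(2) -> [2]
enqueue(11) -> [2, 11]
enqueue(17) -> [2, 11, 17]
enqueue(11) -> [2, 11, 17, 11]
enqueue(3) -> [2, 11, 17, 11, 3]
dequeue() returns 2 -> [11, 17, 11, 3]
dequeue() returns 11 -> [17, 11, 3]
enqueue(5) -> [17, 11, 3, 5]
enqueue(24) -> [17, 11, 3, 5, 24]
Final queue (front to back): [17, 11, 3, 5, 24]


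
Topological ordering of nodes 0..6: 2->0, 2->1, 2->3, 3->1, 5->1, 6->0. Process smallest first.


Kahn's algorithm, process smallest node first
Order: [2, 3, 4, 5, 1, 6, 0]


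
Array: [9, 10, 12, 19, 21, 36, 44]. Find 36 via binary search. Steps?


Search for 36:
[0,6] mid=3 arr[3]=19
[4,6] mid=5 arr[5]=36
Total: 2 comparisons


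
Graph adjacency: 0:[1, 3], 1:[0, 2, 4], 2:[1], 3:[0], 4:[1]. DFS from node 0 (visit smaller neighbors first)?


DFS stack-based: start with [0]
Visit order: [0, 1, 2, 4, 3]


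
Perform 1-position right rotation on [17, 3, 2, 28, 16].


Right rotate by 1: [16, 17, 3, 2, 28]


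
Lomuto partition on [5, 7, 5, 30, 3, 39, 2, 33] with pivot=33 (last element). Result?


Elements <= 33 go left of pivot.
Result: [5, 7, 5, 30, 3, 2, 33, 39], pivot at index 6


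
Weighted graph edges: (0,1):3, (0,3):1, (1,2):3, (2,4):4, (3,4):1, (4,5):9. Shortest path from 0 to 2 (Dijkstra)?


Dijkstra from 0:
Distances: {0: 0, 1: 3, 2: 6, 3: 1, 4: 2, 5: 11}
Shortest distance to 2 = 6, path = [0, 3, 4, 2]


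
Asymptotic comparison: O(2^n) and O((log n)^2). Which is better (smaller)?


polylogarithmic grows slower than exponential
O((log n)^2) is asymptotically smaller; O(2^n) grows faster


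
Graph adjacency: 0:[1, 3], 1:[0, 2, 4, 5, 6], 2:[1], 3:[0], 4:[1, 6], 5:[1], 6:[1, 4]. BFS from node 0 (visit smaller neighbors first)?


BFS queue: start with [0]
Visit order: [0, 1, 3, 2, 4, 5, 6]


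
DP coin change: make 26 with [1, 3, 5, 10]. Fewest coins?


dp[0]=0; dp[i]=1+min(dp[i-c] for c in coins)
...dp[21]=3, dp[22]=4, dp[23]=3, dp[24]=4, dp[25]=3, dp[26]=4
Minimum coins for 26 = 4


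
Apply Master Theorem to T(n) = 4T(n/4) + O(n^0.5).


a=4, b=4, c=0.5. log_4(4)=1 > c=0.5. Case 1: O(n^log_b(a)) = O(n)
Complexity: O(n)


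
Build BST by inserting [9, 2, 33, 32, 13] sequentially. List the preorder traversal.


Root = 9; build tree by BST insertion.
Preorder traversal: [9, 2, 33, 32, 13]


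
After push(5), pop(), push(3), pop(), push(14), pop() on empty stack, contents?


push(5) -> [5]
pop() returns 5 -> []
push(3) -> [3]
pop() returns 3 -> []
push(14) -> [14]
pop() returns 14 -> []
Final stack (bottom to top): []


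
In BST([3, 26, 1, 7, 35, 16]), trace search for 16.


BST root = 3
Search for 16: compare at each node
Path: [3, 26, 7, 16]


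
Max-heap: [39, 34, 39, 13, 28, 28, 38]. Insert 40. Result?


Append 40: [39, 34, 39, 13, 28, 28, 38, 40]
Bubble up: swap idx 7(40) with idx 3(13); swap idx 3(40) with idx 1(34); swap idx 1(40) with idx 0(39)
Result: [40, 39, 39, 34, 28, 28, 38, 13]


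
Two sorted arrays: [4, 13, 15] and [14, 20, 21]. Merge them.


Compare heads, take smaller each step.
Merged: [4, 13, 14, 15, 20, 21]


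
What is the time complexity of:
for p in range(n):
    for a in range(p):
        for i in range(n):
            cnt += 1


Per nesting level: O(n) * O(n) [triangular over p] * O(n) = O(n^3)
Complexity: O(n^3)


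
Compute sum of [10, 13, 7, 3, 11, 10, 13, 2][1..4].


Prefix sums: [0, 10, 23, 30, 33, 44, 54, 67, 69]
Sum[1..4] = prefix[5] - prefix[1] = 44 - 10 = 34


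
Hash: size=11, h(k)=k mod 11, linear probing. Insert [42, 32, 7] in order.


Insertions: 42->slot 9; 32->slot 10; 7->slot 7
Table: [None, None, None, None, None, None, None, 7, None, 42, 32]


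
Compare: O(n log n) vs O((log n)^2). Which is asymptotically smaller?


polylogarithmic grows slower than linearithmic
O((log n)^2) is asymptotically smaller; O(n log n) grows faster


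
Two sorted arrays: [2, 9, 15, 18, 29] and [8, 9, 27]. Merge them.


Compare heads, take smaller each step.
Merged: [2, 8, 9, 9, 15, 18, 27, 29]


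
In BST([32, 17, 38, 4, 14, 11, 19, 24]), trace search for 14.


BST root = 32
Search for 14: compare at each node
Path: [32, 17, 4, 14]


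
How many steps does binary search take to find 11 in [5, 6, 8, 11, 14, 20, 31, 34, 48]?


Search for 11:
[0,8] mid=4 arr[4]=14
[0,3] mid=1 arr[1]=6
[2,3] mid=2 arr[2]=8
[3,3] mid=3 arr[3]=11
Total: 4 comparisons


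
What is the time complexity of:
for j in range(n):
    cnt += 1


Per nesting level: O(n) = O(n)
Complexity: O(n)


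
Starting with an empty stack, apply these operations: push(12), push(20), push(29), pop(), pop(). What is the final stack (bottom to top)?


push(12) -> [12]
push(20) -> [12, 20]
push(29) -> [12, 20, 29]
pop() returns 29 -> [12, 20]
pop() returns 20 -> [12]
Final stack (bottom to top): [12]


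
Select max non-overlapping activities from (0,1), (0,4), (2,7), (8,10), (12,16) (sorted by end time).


Greedy: pick earliest-ending, then skip overlaps.
Selected (4 activities): [(0, 1), (2, 7), (8, 10), (12, 16)]


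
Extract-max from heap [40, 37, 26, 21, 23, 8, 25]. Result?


Max = 40
Replace root with last, heapify down
Resulting heap: [37, 25, 26, 21, 23, 8]


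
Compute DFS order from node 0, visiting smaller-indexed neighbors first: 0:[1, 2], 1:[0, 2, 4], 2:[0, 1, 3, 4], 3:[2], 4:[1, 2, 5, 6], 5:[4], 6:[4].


DFS stack-based: start with [0]
Visit order: [0, 1, 2, 3, 4, 5, 6]


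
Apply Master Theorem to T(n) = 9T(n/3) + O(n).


a=9, b=3, c=1. log_3(9)=2 > c=1. Case 1: O(n^log_b(a)) = O(n^2)
Complexity: O(n^2)


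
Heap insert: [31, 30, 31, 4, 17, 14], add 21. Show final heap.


Append 21: [31, 30, 31, 4, 17, 14, 21]
Bubble up: no swaps needed
Result: [31, 30, 31, 4, 17, 14, 21]


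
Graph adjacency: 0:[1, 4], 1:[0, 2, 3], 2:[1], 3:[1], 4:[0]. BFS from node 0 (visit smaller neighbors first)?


BFS queue: start with [0]
Visit order: [0, 1, 4, 2, 3]


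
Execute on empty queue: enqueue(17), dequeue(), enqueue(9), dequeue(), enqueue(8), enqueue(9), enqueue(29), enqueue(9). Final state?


enqueue(17) -> [17]
dequeue() returns 17 -> []
enqueue(9) -> [9]
dequeue() returns 9 -> []
enqueue(8) -> [8]
enqueue(9) -> [8, 9]
enqueue(29) -> [8, 9, 29]
enqueue(9) -> [8, 9, 29, 9]
Final queue (front to back): [8, 9, 29, 9]


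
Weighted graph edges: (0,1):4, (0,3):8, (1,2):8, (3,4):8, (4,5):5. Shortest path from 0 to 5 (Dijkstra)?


Dijkstra from 0:
Distances: {0: 0, 1: 4, 2: 12, 3: 8, 4: 16, 5: 21}
Shortest distance to 5 = 21, path = [0, 3, 4, 5]


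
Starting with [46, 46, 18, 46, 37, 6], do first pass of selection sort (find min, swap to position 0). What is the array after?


After one pass: [6, 46, 18, 46, 37, 46]


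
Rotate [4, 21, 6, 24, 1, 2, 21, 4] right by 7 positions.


Right rotate by 7: [21, 6, 24, 1, 2, 21, 4, 4]


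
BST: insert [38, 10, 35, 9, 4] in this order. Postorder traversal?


Root = 38; build tree by BST insertion.
Postorder traversal: [4, 9, 35, 10, 38]


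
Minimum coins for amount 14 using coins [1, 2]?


dp[0]=0; dp[i]=1+min(dp[i-c] for c in coins)
...dp[9]=5, dp[10]=5, dp[11]=6, dp[12]=6, dp[13]=7, dp[14]=7
Minimum coins for 14 = 7


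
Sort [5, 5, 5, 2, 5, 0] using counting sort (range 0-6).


Count array: [1, 0, 1, 0, 0, 4, 0]
Reconstruct: [0, 2, 5, 5, 5, 5]


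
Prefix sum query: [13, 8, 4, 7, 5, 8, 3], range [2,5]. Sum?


Prefix sums: [0, 13, 21, 25, 32, 37, 45, 48]
Sum[2..5] = prefix[6] - prefix[2] = 45 - 21 = 24


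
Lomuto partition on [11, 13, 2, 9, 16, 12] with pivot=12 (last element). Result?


Elements <= 12 go left of pivot.
Result: [11, 2, 9, 12, 16, 13], pivot at index 3
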